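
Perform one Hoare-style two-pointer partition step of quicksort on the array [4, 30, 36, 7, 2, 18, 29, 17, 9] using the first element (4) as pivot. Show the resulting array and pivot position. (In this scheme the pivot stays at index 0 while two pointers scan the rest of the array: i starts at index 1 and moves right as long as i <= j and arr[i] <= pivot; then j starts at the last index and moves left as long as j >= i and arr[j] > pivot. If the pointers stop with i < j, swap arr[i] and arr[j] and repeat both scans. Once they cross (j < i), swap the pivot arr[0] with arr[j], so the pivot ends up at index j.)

Hoare-style two-pointer partition with pivot = 4:

Initial array: [4, 30, 36, 7, 2, 18, 29, 17, 9]

Pointers start at i = 1, j = 8.
i stops at index 1 (arr[1]=30 > 4), j stops at index 4 (arr[4]=2 <= 4): swap arr[1] and arr[4], array becomes [4, 2, 36, 7, 30, 18, 29, 17, 9]
i ends at 2, j ends at 1: the pointers have crossed (j < i), so scanning stops.

Swap pivot arr[0] with arr[1] to place pivot at position 1: [2, 4, 36, 7, 30, 18, 29, 17, 9]
Pivot position: 1

After partitioning with pivot 4, the array becomes [2, 4, 36, 7, 30, 18, 29, 17, 9]. The pivot is placed at index 1. All elements to the left of the pivot are <= 4, and all elements to the right are > 4.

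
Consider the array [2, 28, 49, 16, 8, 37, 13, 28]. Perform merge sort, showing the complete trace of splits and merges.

Merge sort trace:

Split: [2, 28, 49, 16, 8, 37, 13, 28] -> [2, 28, 49, 16] and [8, 37, 13, 28]
  Split: [2, 28, 49, 16] -> [2, 28] and [49, 16]
    Split: [2, 28] -> [2] and [28]
    Merge: [2] + [28] -> [2, 28]
    Split: [49, 16] -> [49] and [16]
    Merge: [49] + [16] -> [16, 49]
  Merge: [2, 28] + [16, 49] -> [2, 16, 28, 49]
  Split: [8, 37, 13, 28] -> [8, 37] and [13, 28]
    Split: [8, 37] -> [8] and [37]
    Merge: [8] + [37] -> [8, 37]
    Split: [13, 28] -> [13] and [28]
    Merge: [13] + [28] -> [13, 28]
  Merge: [8, 37] + [13, 28] -> [8, 13, 28, 37]
Merge: [2, 16, 28, 49] + [8, 13, 28, 37] -> [2, 8, 13, 16, 28, 28, 37, 49]

Final sorted array: [2, 8, 13, 16, 28, 28, 37, 49]

The merge sort proceeds by recursively splitting the array and merging sorted halves.
After all merges, the sorted array is [2, 8, 13, 16, 28, 28, 37, 49].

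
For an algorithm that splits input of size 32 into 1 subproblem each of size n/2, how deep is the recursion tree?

For divide and conquer with division factor 2:

Problem sizes at each level:
Level 0: 32
Level 1: 16
Level 2: 8
Level 3: 4
Level 4: 2
Level 5: 1

The root is level 0 and the size-1 base case is level 5 (the tree spans levels 0 through 5, i.e. 6 levels counting the root), so the depth is the number of divisions: log_2(32) = 5

The recursion tree depth is log_2(32) = 5. At each level, the problem size is divided by 2, so it takes 5 divisions to reduce to a base case of size 1. The algorithm makes 1 recursive call at each level.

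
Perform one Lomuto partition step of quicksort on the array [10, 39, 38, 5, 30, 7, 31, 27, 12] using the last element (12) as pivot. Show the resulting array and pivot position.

Lomuto partition with pivot = 12:

Initial array: [10, 39, 38, 5, 30, 7, 31, 27, 12]

arr[0]=10 <= 12: swap with position 0, array becomes [10, 39, 38, 5, 30, 7, 31, 27, 12]
arr[1]=39 > 12: no swap
arr[2]=38 > 12: no swap
arr[3]=5 <= 12: swap with position 1, array becomes [10, 5, 38, 39, 30, 7, 31, 27, 12]
arr[4]=30 > 12: no swap
arr[5]=7 <= 12: swap with position 2, array becomes [10, 5, 7, 39, 30, 38, 31, 27, 12]
arr[6]=31 > 12: no swap
arr[7]=27 > 12: no swap

Place pivot at position 3: [10, 5, 7, 12, 30, 38, 31, 27, 39]
Pivot position: 3

After partitioning with pivot 12, the array becomes [10, 5, 7, 12, 30, 38, 31, 27, 39]. The pivot is placed at index 3. All elements to the left of the pivot are <= 12, and all elements to the right are > 12.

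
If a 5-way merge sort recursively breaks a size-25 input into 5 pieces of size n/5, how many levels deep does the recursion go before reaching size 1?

For divide and conquer with division factor 5:

Problem sizes at each level:
Level 0: 25
Level 1: 5
Level 2: 1

The root is level 0 and the size-1 base case is level 2 (the tree spans levels 0 through 2, i.e. 3 levels counting the root), so the depth is the number of divisions: log_5(25) = 2

The recursion tree depth is log_5(25) = 2. At each level, the problem size is divided by 5, so it takes 2 divisions to reduce to a base case of size 1. The algorithm makes 5 recursive calls at each level.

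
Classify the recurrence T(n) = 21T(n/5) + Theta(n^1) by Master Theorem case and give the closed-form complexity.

Master Theorem for T(n) = 21T(n/5) + O(n^1):

a = 21, b = 5, c = 1
log_b(a) = log_5(21) = 1.8917

Case 1: c = 1 < log_5(21) = 1.8917
T(n) = O(n^(log_5 21))

For T(n) = 21T(n/5) + O(n^1): log_5(21) = 1.8917. This is Case 1 of the Master Theorem (c < log_b(a), work dominated by leaves), giving O(n^(log_5 21)).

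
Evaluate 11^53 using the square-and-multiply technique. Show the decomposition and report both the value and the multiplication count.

Computing 11^53 by squaring (build up from 11^1; each line after the first costs one multiplication):

11^1 = 11
11^2 = (11^1)^2 = 11^2 = 121
11^3 = 11 * 11^2 = 11 * 121 = 1331
11^6 = (11^3)^2 = 1331^2 = 1771561
11^12 = (11^6)^2 = 1771561^2 = 3138428376721
11^13 = 11 * 11^12 = 11 * 3138428376721 = 34522712143931
11^26 = (11^13)^2 = 34522712143931^2 = 1191817653772720942460132761
11^52 = (11^26)^2 = 1191817653772720942460132761^2 = 1420429319844313329730664601483335671261683881745483121
11^53 = 11 * 11^52 = 11 * 1420429319844313329730664601483335671261683881745483121 = 15624722518287446627037310616316692383878522699200314331

Result: 15624722518287446627037310616316692383878522699200314331
Multiplications needed: 8 (8 lines after 11^1)

11^53 = 15624722518287446627037310616316692383878522699200314331. Using exponentiation by squaring, this requires 8 multiplications. The key idea: if the exponent is even, square the half-power; if odd, multiply by the base once.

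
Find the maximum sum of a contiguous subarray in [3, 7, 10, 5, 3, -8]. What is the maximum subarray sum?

Using Kadane's algorithm on [3, 7, 10, 5, 3, -8]:

Scanning through the array:
Position 1 (value 7): max_ending_here = 10, max_so_far = 10
Position 2 (value 10): max_ending_here = 20, max_so_far = 20
Position 3 (value 5): max_ending_here = 25, max_so_far = 25
Position 4 (value 3): max_ending_here = 28, max_so_far = 28
Position 5 (value -8): max_ending_here = 20, max_so_far = 28

Maximum subarray: [3, 7, 10, 5, 3]
Maximum sum: 28

The maximum subarray is [3, 7, 10, 5, 3] with sum 28. This subarray runs from index 0 to index 4.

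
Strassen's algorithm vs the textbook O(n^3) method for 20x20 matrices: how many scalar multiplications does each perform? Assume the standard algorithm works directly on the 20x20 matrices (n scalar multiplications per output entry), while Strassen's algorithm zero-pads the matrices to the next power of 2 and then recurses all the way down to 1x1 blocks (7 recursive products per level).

Matrix multiplication for 20x20 matrices:

Strassen's algorithm requires power-of-2 dimensions. Pad 20x20 to 32x32 (next power of 2).

Standard algorithm: 20^3 = 8000 multiplications
Strassen's algorithm: 7^(log2(32)) = 7^5 = 16807 multiplications
Difference: 8000 - 16807 = -8807 (Strassen uses MORE here due to padding overhead — for small or just-over-power-of-2 n, padding can outweigh the per-level savings)

Standard: 8000 multiplications (20^3). Strassen: 16807 multiplications (7^5, after padding to 32x32). Strassen reduces 8 recursive multiplications to 7 at each level.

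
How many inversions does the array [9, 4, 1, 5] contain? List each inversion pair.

Finding inversions in [9, 4, 1, 5]:

(0, 1): arr[0]=9 > arr[1]=4
(0, 2): arr[0]=9 > arr[2]=1
(0, 3): arr[0]=9 > arr[3]=5
(1, 2): arr[1]=4 > arr[2]=1

Total inversions: 4

The array has 4 inversion(s): (0,1), (0,2), (0,3), (1,2). Each pair (i,j) satisfies i < j and arr[i] > arr[j].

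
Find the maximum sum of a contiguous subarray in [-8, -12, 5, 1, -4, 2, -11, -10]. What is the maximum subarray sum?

Using Kadane's algorithm on [-8, -12, 5, 1, -4, 2, -11, -10]:

Scanning through the array:
Position 1 (value -12): max_ending_here = -12, max_so_far = -8
Position 2 (value 5): max_ending_here = 5, max_so_far = 5
Position 3 (value 1): max_ending_here = 6, max_so_far = 6
Position 4 (value -4): max_ending_here = 2, max_so_far = 6
Position 5 (value 2): max_ending_here = 4, max_so_far = 6
Position 6 (value -11): max_ending_here = -7, max_so_far = 6
Position 7 (value -10): max_ending_here = -10, max_so_far = 6

Maximum subarray: [5, 1]
Maximum sum: 6

The maximum subarray is [5, 1] with sum 6. This subarray runs from index 2 to index 3.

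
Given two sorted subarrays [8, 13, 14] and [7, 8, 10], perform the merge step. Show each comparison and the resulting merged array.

Merging process:

Compare 8 vs 7: take 7 from right. Merged: [7]
Compare 8 vs 8: take 8 from left. Merged: [7, 8]
Compare 13 vs 8: take 8 from right. Merged: [7, 8, 8]
Compare 13 vs 10: take 10 from right. Merged: [7, 8, 8, 10]
Append remaining from left: [13, 14]. Merged: [7, 8, 8, 10, 13, 14]

Final merged array: [7, 8, 8, 10, 13, 14]
Total comparisons: 4

The merged array is [7, 8, 8, 10, 13, 14], requiring 4 comparisons. The merge step runs in O(n) time where n is the total number of elements.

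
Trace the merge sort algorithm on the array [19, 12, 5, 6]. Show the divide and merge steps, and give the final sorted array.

Merge sort trace:

Split: [19, 12, 5, 6] -> [19, 12] and [5, 6]
  Split: [19, 12] -> [19] and [12]
  Merge: [19] + [12] -> [12, 19]
  Split: [5, 6] -> [5] and [6]
  Merge: [5] + [6] -> [5, 6]
Merge: [12, 19] + [5, 6] -> [5, 6, 12, 19]

Final sorted array: [5, 6, 12, 19]

The merge sort proceeds by recursively splitting the array and merging sorted halves.
After all merges, the sorted array is [5, 6, 12, 19].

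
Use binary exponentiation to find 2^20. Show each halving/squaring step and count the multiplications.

Computing 2^20 by squaring (build up from 2^1; each line after the first costs one multiplication):

2^1 = 2
2^2 = (2^1)^2 = 2^2 = 4
2^4 = (2^2)^2 = 4^2 = 16
2^5 = 2 * 2^4 = 2 * 16 = 32
2^10 = (2^5)^2 = 32^2 = 1024
2^20 = (2^10)^2 = 1024^2 = 1048576

Result: 1048576
Multiplications needed: 5 (5 lines after 2^1)

2^20 = 1048576. Using exponentiation by squaring, this requires 5 multiplications. The key idea: if the exponent is even, square the half-power; if odd, multiply by the base once.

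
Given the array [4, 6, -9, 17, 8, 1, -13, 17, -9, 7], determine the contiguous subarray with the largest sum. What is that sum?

Using Kadane's algorithm on [4, 6, -9, 17, 8, 1, -13, 17, -9, 7]:

Scanning through the array:
Position 1 (value 6): max_ending_here = 10, max_so_far = 10
Position 2 (value -9): max_ending_here = 1, max_so_far = 10
Position 3 (value 17): max_ending_here = 18, max_so_far = 18
Position 4 (value 8): max_ending_here = 26, max_so_far = 26
Position 5 (value 1): max_ending_here = 27, max_so_far = 27
Position 6 (value -13): max_ending_here = 14, max_so_far = 27
Position 7 (value 17): max_ending_here = 31, max_so_far = 31
Position 8 (value -9): max_ending_here = 22, max_so_far = 31
Position 9 (value 7): max_ending_here = 29, max_so_far = 31

Maximum subarray: [4, 6, -9, 17, 8, 1, -13, 17]
Maximum sum: 31

The maximum subarray is [4, 6, -9, 17, 8, 1, -13, 17] with sum 31. This subarray runs from index 0 to index 7.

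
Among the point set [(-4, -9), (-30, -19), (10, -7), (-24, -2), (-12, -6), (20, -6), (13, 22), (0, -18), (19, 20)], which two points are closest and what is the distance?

Computing all pairwise distances among 9 points:

d((-4, -9), (-30, -19)) = 27.8568
d((-4, -9), (10, -7)) = 14.1421
d((-4, -9), (-24, -2)) = 21.1896
d((-4, -9), (-12, -6)) = 8.544
d((-4, -9), (20, -6)) = 24.1868
d((-4, -9), (13, 22)) = 35.3553
d((-4, -9), (0, -18)) = 9.8489
d((-4, -9), (19, 20)) = 37.0135
d((-30, -19), (10, -7)) = 41.7612
d((-30, -19), (-24, -2)) = 18.0278
d((-30, -19), (-12, -6)) = 22.2036
d((-30, -19), (20, -6)) = 51.6624
d((-30, -19), (13, 22)) = 59.4138
d((-30, -19), (0, -18)) = 30.0167
d((-30, -19), (19, 20)) = 62.6259
d((10, -7), (-24, -2)) = 34.3657
d((10, -7), (-12, -6)) = 22.0227
d((10, -7), (20, -6)) = 10.0499
d((10, -7), (13, 22)) = 29.1548
d((10, -7), (0, -18)) = 14.8661
d((10, -7), (19, 20)) = 28.4605
d((-24, -2), (-12, -6)) = 12.6491
d((-24, -2), (20, -6)) = 44.1814
d((-24, -2), (13, 22)) = 44.1022
d((-24, -2), (0, -18)) = 28.8444
d((-24, -2), (19, 20)) = 48.3011
d((-12, -6), (20, -6)) = 32.0
d((-12, -6), (13, 22)) = 37.5366
d((-12, -6), (0, -18)) = 16.9706
d((-12, -6), (19, 20)) = 40.4599
d((20, -6), (13, 22)) = 28.8617
d((20, -6), (0, -18)) = 23.3238
d((20, -6), (19, 20)) = 26.0192
d((13, 22), (0, -18)) = 42.0595
d((13, 22), (19, 20)) = 6.3246 <-- minimum
d((0, -18), (19, 20)) = 42.4853

Closest pair: (13, 22) and (19, 20) with distance 6.3246

The closest pair is (13, 22) and (19, 20) with Euclidean distance 6.3246. For 9 points, brute-force pairwise comparison is shown above. For large n, the divide-and-conquer algorithm (sort by x, recurse on halves, check the dividing strip) achieves O(n log n).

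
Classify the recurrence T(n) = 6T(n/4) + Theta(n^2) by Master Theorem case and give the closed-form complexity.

Master Theorem for T(n) = 6T(n/4) + O(n^2):

a = 6, b = 4, c = 2
log_b(a) = log_4(6) = 1.2925

Case 3: c = 2 > log_4(6) = 1.2925
T(n) = O(n^2) = O(n^2)

For T(n) = 6T(n/4) + O(n^2): log_4(6) = 1.2925. This is Case 3 of the Master Theorem (c > log_b(a), work dominated by root), giving O(n^2).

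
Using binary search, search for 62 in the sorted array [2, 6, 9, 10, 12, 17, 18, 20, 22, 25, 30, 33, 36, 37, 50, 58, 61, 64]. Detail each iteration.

Binary search for 62 in [2, 6, 9, 10, 12, 17, 18, 20, 22, 25, 30, 33, 36, 37, 50, 58, 61, 64]:

lo=0, hi=17, mid=8, arr[mid]=22 -> 22 < 62, search right half
lo=9, hi=17, mid=13, arr[mid]=37 -> 37 < 62, search right half
lo=14, hi=17, mid=15, arr[mid]=58 -> 58 < 62, search right half
lo=16, hi=17, mid=16, arr[mid]=61 -> 61 < 62, search right half
lo=17, hi=17, mid=17, arr[mid]=64 -> 64 > 62, search left half
lo=17 > hi=16, target 62 not found

Binary search determines that 62 is not in the array after 5 comparisons. The search space was exhausted without finding the target.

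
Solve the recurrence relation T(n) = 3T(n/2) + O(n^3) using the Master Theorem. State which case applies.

Master Theorem for T(n) = 3T(n/2) + O(n^3):

a = 3, b = 2, c = 3
log_b(a) = log_2(3) = 1.5850

Case 3: c = 3 > log_2(3) = 1.5850
T(n) = O(n^3) = O(n^3)

For T(n) = 3T(n/2) + O(n^3): log_2(3) = 1.5850. This is Case 3 of the Master Theorem (c > log_b(a), work dominated by root), giving O(n^3).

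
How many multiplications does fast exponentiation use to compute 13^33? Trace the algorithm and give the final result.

Computing 13^33 by squaring (build up from 13^1; each line after the first costs one multiplication):

13^1 = 13
13^2 = (13^1)^2 = 13^2 = 169
13^4 = (13^2)^2 = 169^2 = 28561
13^8 = (13^4)^2 = 28561^2 = 815730721
13^16 = (13^8)^2 = 815730721^2 = 665416609183179841
13^32 = (13^16)^2 = 665416609183179841^2 = 442779263776840698304313192148785281
13^33 = 13 * 13^32 = 13 * 442779263776840698304313192148785281 = 5756130429098929077956071497934208653

Result: 5756130429098929077956071497934208653
Multiplications needed: 6 (6 lines after 13^1)

13^33 = 5756130429098929077956071497934208653. Using exponentiation by squaring, this requires 6 multiplications. The key idea: if the exponent is even, square the half-power; if odd, multiply by the base once.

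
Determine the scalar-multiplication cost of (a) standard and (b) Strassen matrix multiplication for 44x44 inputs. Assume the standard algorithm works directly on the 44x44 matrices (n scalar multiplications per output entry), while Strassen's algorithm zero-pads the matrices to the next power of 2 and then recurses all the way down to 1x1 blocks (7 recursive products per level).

Matrix multiplication for 44x44 matrices:

Strassen's algorithm requires power-of-2 dimensions. Pad 44x44 to 64x64 (next power of 2).

Standard algorithm: 44^3 = 85184 multiplications
Strassen's algorithm: 7^(log2(64)) = 7^6 = 117649 multiplications
Difference: 85184 - 117649 = -32465 (Strassen uses MORE here due to padding overhead — for small or just-over-power-of-2 n, padding can outweigh the per-level savings)

Standard: 85184 multiplications (44^3). Strassen: 117649 multiplications (7^6, after padding to 64x64). Strassen reduces 8 recursive multiplications to 7 at each level.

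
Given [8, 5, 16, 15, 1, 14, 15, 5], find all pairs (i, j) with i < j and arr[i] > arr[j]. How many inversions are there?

Finding inversions in [8, 5, 16, 15, 1, 14, 15, 5]:

(0, 1): arr[0]=8 > arr[1]=5
(0, 4): arr[0]=8 > arr[4]=1
(0, 7): arr[0]=8 > arr[7]=5
(1, 4): arr[1]=5 > arr[4]=1
(2, 3): arr[2]=16 > arr[3]=15
(2, 4): arr[2]=16 > arr[4]=1
(2, 5): arr[2]=16 > arr[5]=14
(2, 6): arr[2]=16 > arr[6]=15
(2, 7): arr[2]=16 > arr[7]=5
(3, 4): arr[3]=15 > arr[4]=1
(3, 5): arr[3]=15 > arr[5]=14
(3, 7): arr[3]=15 > arr[7]=5
(5, 7): arr[5]=14 > arr[7]=5
(6, 7): arr[6]=15 > arr[7]=5

Total inversions: 14

The array has 14 inversion(s): (0,1), (0,4), (0,7), (1,4), (2,3), (2,4), (2,5), (2,6), (2,7), (3,4), (3,5), (3,7), (5,7), (6,7). Each pair (i,j) satisfies i < j and arr[i] > arr[j].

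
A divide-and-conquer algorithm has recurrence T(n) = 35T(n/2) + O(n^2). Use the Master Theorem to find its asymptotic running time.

Master Theorem for T(n) = 35T(n/2) + O(n^2):

a = 35, b = 2, c = 2
log_b(a) = log_2(35) = 5.1293

Case 1: c = 2 < log_2(35) = 5.1293
T(n) = O(n^(log_2 35))

For T(n) = 35T(n/2) + O(n^2): log_2(35) = 5.1293. This is Case 1 of the Master Theorem (c < log_b(a), work dominated by leaves), giving O(n^(log_2 35)).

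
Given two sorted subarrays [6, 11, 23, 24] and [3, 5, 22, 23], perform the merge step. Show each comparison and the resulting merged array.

Merging process:

Compare 6 vs 3: take 3 from right. Merged: [3]
Compare 6 vs 5: take 5 from right. Merged: [3, 5]
Compare 6 vs 22: take 6 from left. Merged: [3, 5, 6]
Compare 11 vs 22: take 11 from left. Merged: [3, 5, 6, 11]
Compare 23 vs 22: take 22 from right. Merged: [3, 5, 6, 11, 22]
Compare 23 vs 23: take 23 from left. Merged: [3, 5, 6, 11, 22, 23]
Compare 24 vs 23: take 23 from right. Merged: [3, 5, 6, 11, 22, 23, 23]
Append remaining from left: [24]. Merged: [3, 5, 6, 11, 22, 23, 23, 24]

Final merged array: [3, 5, 6, 11, 22, 23, 23, 24]
Total comparisons: 7

The merged array is [3, 5, 6, 11, 22, 23, 23, 24], requiring 7 comparisons. The merge step runs in O(n) time where n is the total number of elements.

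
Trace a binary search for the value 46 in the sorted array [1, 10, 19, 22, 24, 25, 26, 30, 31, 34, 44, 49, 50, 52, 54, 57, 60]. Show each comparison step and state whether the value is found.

Binary search for 46 in [1, 10, 19, 22, 24, 25, 26, 30, 31, 34, 44, 49, 50, 52, 54, 57, 60]:

lo=0, hi=16, mid=8, arr[mid]=31 -> 31 < 46, search right half
lo=9, hi=16, mid=12, arr[mid]=50 -> 50 > 46, search left half
lo=9, hi=11, mid=10, arr[mid]=44 -> 44 < 46, search right half
lo=11, hi=11, mid=11, arr[mid]=49 -> 49 > 46, search left half
lo=11 > hi=10, target 46 not found

Binary search determines that 46 is not in the array after 4 comparisons. The search space was exhausted without finding the target.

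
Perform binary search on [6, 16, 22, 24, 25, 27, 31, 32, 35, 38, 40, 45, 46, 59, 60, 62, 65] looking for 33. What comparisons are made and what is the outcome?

Binary search for 33 in [6, 16, 22, 24, 25, 27, 31, 32, 35, 38, 40, 45, 46, 59, 60, 62, 65]:

lo=0, hi=16, mid=8, arr[mid]=35 -> 35 > 33, search left half
lo=0, hi=7, mid=3, arr[mid]=24 -> 24 < 33, search right half
lo=4, hi=7, mid=5, arr[mid]=27 -> 27 < 33, search right half
lo=6, hi=7, mid=6, arr[mid]=31 -> 31 < 33, search right half
lo=7, hi=7, mid=7, arr[mid]=32 -> 32 < 33, search right half
lo=8 > hi=7, target 33 not found

Binary search determines that 33 is not in the array after 5 comparisons. The search space was exhausted without finding the target.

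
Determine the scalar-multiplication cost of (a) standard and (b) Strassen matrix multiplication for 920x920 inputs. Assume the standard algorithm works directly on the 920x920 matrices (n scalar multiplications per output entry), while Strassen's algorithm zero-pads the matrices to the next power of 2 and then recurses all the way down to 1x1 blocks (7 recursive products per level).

Matrix multiplication for 920x920 matrices:

Strassen's algorithm requires power-of-2 dimensions. Pad 920x920 to 1024x1024 (next power of 2).

Standard algorithm: 920^3 = 778688000 multiplications
Strassen's algorithm: 7^(log2(1024)) = 7^10 = 282475249 multiplications
Savings: 778688000 - 282475249 = 496212751 multiplications

Standard: 778688000 multiplications (920^3). Strassen: 282475249 multiplications (7^10, after padding to 1024x1024). Strassen reduces 8 recursive multiplications to 7 at each level.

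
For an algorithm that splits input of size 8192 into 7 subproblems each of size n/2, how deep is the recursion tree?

For divide and conquer with division factor 2:

Problem sizes at each level:
Level 0: 8192
Level 1: 4096
Level 2: 2048
Level 3: 1024
Level 4: 512
Level 5: 256
Level 6: 128
Level 7: 64
Level 8: 32
Level 9: 16
Level 10: 8
Level 11: 4
Level 12: 2
Level 13: 1

The root is level 0 and the size-1 base case is level 13 (the tree spans levels 0 through 13, i.e. 14 levels counting the root), so the depth is the number of divisions: log_2(8192) = 13

The recursion tree depth is log_2(8192) = 13. At each level, the problem size is divided by 2, so it takes 13 divisions to reduce to a base case of size 1. The algorithm makes 7 recursive calls at each level.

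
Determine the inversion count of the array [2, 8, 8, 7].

Finding inversions in [2, 8, 8, 7]:

(1, 3): arr[1]=8 > arr[3]=7
(2, 3): arr[2]=8 > arr[3]=7

Total inversions: 2

The array has 2 inversion(s): (1,3), (2,3). Each pair (i,j) satisfies i < j and arr[i] > arr[j].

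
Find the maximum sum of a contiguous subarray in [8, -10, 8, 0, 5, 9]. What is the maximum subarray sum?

Using Kadane's algorithm on [8, -10, 8, 0, 5, 9]:

Scanning through the array:
Position 1 (value -10): max_ending_here = -2, max_so_far = 8
Position 2 (value 8): max_ending_here = 8, max_so_far = 8
Position 3 (value 0): max_ending_here = 8, max_so_far = 8
Position 4 (value 5): max_ending_here = 13, max_so_far = 13
Position 5 (value 9): max_ending_here = 22, max_so_far = 22

Maximum subarray: [8, 0, 5, 9]
Maximum sum: 22

The maximum subarray is [8, 0, 5, 9] with sum 22. This subarray runs from index 2 to index 5.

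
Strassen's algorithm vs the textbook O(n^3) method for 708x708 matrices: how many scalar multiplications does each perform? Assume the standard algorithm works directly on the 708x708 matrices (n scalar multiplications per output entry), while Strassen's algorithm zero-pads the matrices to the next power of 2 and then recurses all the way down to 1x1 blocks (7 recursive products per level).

Matrix multiplication for 708x708 matrices:

Strassen's algorithm requires power-of-2 dimensions. Pad 708x708 to 1024x1024 (next power of 2).

Standard algorithm: 708^3 = 354894912 multiplications
Strassen's algorithm: 7^(log2(1024)) = 7^10 = 282475249 multiplications
Savings: 354894912 - 282475249 = 72419663 multiplications

Standard: 354894912 multiplications (708^3). Strassen: 282475249 multiplications (7^10, after padding to 1024x1024). Strassen reduces 8 recursive multiplications to 7 at each level.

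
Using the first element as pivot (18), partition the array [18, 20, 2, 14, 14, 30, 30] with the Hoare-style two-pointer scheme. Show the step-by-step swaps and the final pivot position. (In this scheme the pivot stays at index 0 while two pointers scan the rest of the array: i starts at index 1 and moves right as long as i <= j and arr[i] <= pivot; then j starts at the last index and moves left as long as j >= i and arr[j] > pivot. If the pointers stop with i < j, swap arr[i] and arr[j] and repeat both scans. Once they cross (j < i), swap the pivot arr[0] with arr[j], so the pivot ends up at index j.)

Hoare-style two-pointer partition with pivot = 18:

Initial array: [18, 20, 2, 14, 14, 30, 30]

Pointers start at i = 1, j = 6.
i stops at index 1 (arr[1]=20 > 18), j stops at index 4 (arr[4]=14 <= 18): swap arr[1] and arr[4], array becomes [18, 14, 2, 14, 20, 30, 30]
i ends at 4, j ends at 3: the pointers have crossed (j < i), so scanning stops.

Swap pivot arr[0] with arr[3] to place pivot at position 3: [14, 14, 2, 18, 20, 30, 30]
Pivot position: 3

After partitioning with pivot 18, the array becomes [14, 14, 2, 18, 20, 30, 30]. The pivot is placed at index 3. All elements to the left of the pivot are <= 18, and all elements to the right are > 18.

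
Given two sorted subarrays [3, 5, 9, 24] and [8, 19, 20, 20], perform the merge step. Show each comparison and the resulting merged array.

Merging process:

Compare 3 vs 8: take 3 from left. Merged: [3]
Compare 5 vs 8: take 5 from left. Merged: [3, 5]
Compare 9 vs 8: take 8 from right. Merged: [3, 5, 8]
Compare 9 vs 19: take 9 from left. Merged: [3, 5, 8, 9]
Compare 24 vs 19: take 19 from right. Merged: [3, 5, 8, 9, 19]
Compare 24 vs 20: take 20 from right. Merged: [3, 5, 8, 9, 19, 20]
Compare 24 vs 20: take 20 from right. Merged: [3, 5, 8, 9, 19, 20, 20]
Append remaining from left: [24]. Merged: [3, 5, 8, 9, 19, 20, 20, 24]

Final merged array: [3, 5, 8, 9, 19, 20, 20, 24]
Total comparisons: 7

The merged array is [3, 5, 8, 9, 19, 20, 20, 24], requiring 7 comparisons. The merge step runs in O(n) time where n is the total number of elements.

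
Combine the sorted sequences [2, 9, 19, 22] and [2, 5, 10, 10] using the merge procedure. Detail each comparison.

Merging process:

Compare 2 vs 2: take 2 from left. Merged: [2]
Compare 9 vs 2: take 2 from right. Merged: [2, 2]
Compare 9 vs 5: take 5 from right. Merged: [2, 2, 5]
Compare 9 vs 10: take 9 from left. Merged: [2, 2, 5, 9]
Compare 19 vs 10: take 10 from right. Merged: [2, 2, 5, 9, 10]
Compare 19 vs 10: take 10 from right. Merged: [2, 2, 5, 9, 10, 10]
Append remaining from left: [19, 22]. Merged: [2, 2, 5, 9, 10, 10, 19, 22]

Final merged array: [2, 2, 5, 9, 10, 10, 19, 22]
Total comparisons: 6

The merged array is [2, 2, 5, 9, 10, 10, 19, 22], requiring 6 comparisons. The merge step runs in O(n) time where n is the total number of elements.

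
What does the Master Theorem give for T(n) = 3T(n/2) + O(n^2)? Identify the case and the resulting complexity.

Master Theorem for T(n) = 3T(n/2) + O(n^2):

a = 3, b = 2, c = 2
log_b(a) = log_2(3) = 1.5850

Case 3: c = 2 > log_2(3) = 1.5850
T(n) = O(n^2) = O(n^2)

For T(n) = 3T(n/2) + O(n^2): log_2(3) = 1.5850. This is Case 3 of the Master Theorem (c > log_b(a), work dominated by root), giving O(n^2).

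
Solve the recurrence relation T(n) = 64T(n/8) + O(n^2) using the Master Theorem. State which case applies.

Master Theorem for T(n) = 64T(n/8) + O(n^2):

a = 64, b = 8, c = 2
log_b(a) = log_8(64) = 2.0000

Case 2: c = 2 = log_8(64) = 2.0000
T(n) = O(n^2 log n) = O(n^2 log n)

For T(n) = 64T(n/8) + O(n^2): log_8(64) = 2.0000. This is Case 2 of the Master Theorem (c = log_b(a), equal work at all levels), giving O(n^2 log n).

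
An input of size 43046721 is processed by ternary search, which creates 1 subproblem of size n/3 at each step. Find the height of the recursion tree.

For divide and conquer with division factor 3:

Problem sizes at each level:
Level 0: 43046721
Level 1: 14348907
Level 2: 4782969
Level 3: 1594323
Level 4: 531441
Level 5: 177147
Level 6: 59049
Level 7: 19683
Level 8: 6561
Level 9: 2187
Level 10: 729
Level 11: 243
Level 12: 81
Level 13: 27
Level 14: 9
Level 15: 3
Level 16: 1

The root is level 0 and the size-1 base case is level 16 (the tree spans levels 0 through 16, i.e. 17 levels counting the root), so the depth is the number of divisions: log_3(43046721) = 16

The recursion tree depth is log_3(43046721) = 16. At each level, the problem size is divided by 3, so it takes 16 divisions to reduce to a base case of size 1. The algorithm makes 1 recursive call at each level.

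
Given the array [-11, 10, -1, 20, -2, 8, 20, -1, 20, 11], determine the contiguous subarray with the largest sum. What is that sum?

Using Kadane's algorithm on [-11, 10, -1, 20, -2, 8, 20, -1, 20, 11]:

Scanning through the array:
Position 1 (value 10): max_ending_here = 10, max_so_far = 10
Position 2 (value -1): max_ending_here = 9, max_so_far = 10
Position 3 (value 20): max_ending_here = 29, max_so_far = 29
Position 4 (value -2): max_ending_here = 27, max_so_far = 29
Position 5 (value 8): max_ending_here = 35, max_so_far = 35
Position 6 (value 20): max_ending_here = 55, max_so_far = 55
Position 7 (value -1): max_ending_here = 54, max_so_far = 55
Position 8 (value 20): max_ending_here = 74, max_so_far = 74
Position 9 (value 11): max_ending_here = 85, max_so_far = 85

Maximum subarray: [10, -1, 20, -2, 8, 20, -1, 20, 11]
Maximum sum: 85

The maximum subarray is [10, -1, 20, -2, 8, 20, -1, 20, 11] with sum 85. This subarray runs from index 1 to index 9.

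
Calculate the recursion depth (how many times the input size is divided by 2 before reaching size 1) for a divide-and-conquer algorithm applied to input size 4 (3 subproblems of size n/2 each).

For divide and conquer with division factor 2:

Problem sizes at each level:
Level 0: 4
Level 1: 2
Level 2: 1

The root is level 0 and the size-1 base case is level 2 (the tree spans levels 0 through 2, i.e. 3 levels counting the root), so the depth is the number of divisions: log_2(4) = 2

The recursion tree depth is log_2(4) = 2. At each level, the problem size is divided by 2, so it takes 2 divisions to reduce to a base case of size 1. The algorithm makes 3 recursive calls at each level.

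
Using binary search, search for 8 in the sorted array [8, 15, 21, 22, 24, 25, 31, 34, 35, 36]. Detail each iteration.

Binary search for 8 in [8, 15, 21, 22, 24, 25, 31, 34, 35, 36]:

lo=0, hi=9, mid=4, arr[mid]=24 -> 24 > 8, search left half
lo=0, hi=3, mid=1, arr[mid]=15 -> 15 > 8, search left half
lo=0, hi=0, mid=0, arr[mid]=8 -> Found target at index 0!

Binary search finds 8 at index 0 after 3 comparisons. The search repeatedly halves the search space by comparing with the middle element.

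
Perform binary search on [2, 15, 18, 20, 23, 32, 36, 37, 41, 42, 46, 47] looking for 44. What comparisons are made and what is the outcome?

Binary search for 44 in [2, 15, 18, 20, 23, 32, 36, 37, 41, 42, 46, 47]:

lo=0, hi=11, mid=5, arr[mid]=32 -> 32 < 44, search right half
lo=6, hi=11, mid=8, arr[mid]=41 -> 41 < 44, search right half
lo=9, hi=11, mid=10, arr[mid]=46 -> 46 > 44, search left half
lo=9, hi=9, mid=9, arr[mid]=42 -> 42 < 44, search right half
lo=10 > hi=9, target 44 not found

Binary search determines that 44 is not in the array after 4 comparisons. The search space was exhausted without finding the target.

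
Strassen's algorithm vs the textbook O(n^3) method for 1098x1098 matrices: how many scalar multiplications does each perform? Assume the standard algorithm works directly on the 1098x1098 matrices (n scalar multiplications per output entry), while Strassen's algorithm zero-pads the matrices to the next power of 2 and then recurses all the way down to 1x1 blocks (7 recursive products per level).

Matrix multiplication for 1098x1098 matrices:

Strassen's algorithm requires power-of-2 dimensions. Pad 1098x1098 to 2048x2048 (next power of 2).

Standard algorithm: 1098^3 = 1323753192 multiplications
Strassen's algorithm: 7^(log2(2048)) = 7^11 = 1977326743 multiplications
Difference: 1323753192 - 1977326743 = -653573551 (Strassen uses MORE here due to padding overhead — for small or just-over-power-of-2 n, padding can outweigh the per-level savings)

Standard: 1323753192 multiplications (1098^3). Strassen: 1977326743 multiplications (7^11, after padding to 2048x2048). Strassen reduces 8 recursive multiplications to 7 at each level.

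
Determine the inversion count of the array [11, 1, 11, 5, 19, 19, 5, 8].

Finding inversions in [11, 1, 11, 5, 19, 19, 5, 8]:

(0, 1): arr[0]=11 > arr[1]=1
(0, 3): arr[0]=11 > arr[3]=5
(0, 6): arr[0]=11 > arr[6]=5
(0, 7): arr[0]=11 > arr[7]=8
(2, 3): arr[2]=11 > arr[3]=5
(2, 6): arr[2]=11 > arr[6]=5
(2, 7): arr[2]=11 > arr[7]=8
(4, 6): arr[4]=19 > arr[6]=5
(4, 7): arr[4]=19 > arr[7]=8
(5, 6): arr[5]=19 > arr[6]=5
(5, 7): arr[5]=19 > arr[7]=8

Total inversions: 11

The array has 11 inversion(s): (0,1), (0,3), (0,6), (0,7), (2,3), (2,6), (2,7), (4,6), (4,7), (5,6), (5,7). Each pair (i,j) satisfies i < j and arr[i] > arr[j].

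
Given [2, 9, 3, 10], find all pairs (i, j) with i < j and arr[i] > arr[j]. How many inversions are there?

Finding inversions in [2, 9, 3, 10]:

(1, 2): arr[1]=9 > arr[2]=3

Total inversions: 1

The array has 1 inversion(s): (1,2). Each pair (i,j) satisfies i < j and arr[i] > arr[j].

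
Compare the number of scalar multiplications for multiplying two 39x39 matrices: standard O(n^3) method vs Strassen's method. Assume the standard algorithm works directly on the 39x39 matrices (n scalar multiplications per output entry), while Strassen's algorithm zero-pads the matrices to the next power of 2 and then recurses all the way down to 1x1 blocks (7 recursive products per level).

Matrix multiplication for 39x39 matrices:

Strassen's algorithm requires power-of-2 dimensions. Pad 39x39 to 64x64 (next power of 2).

Standard algorithm: 39^3 = 59319 multiplications
Strassen's algorithm: 7^(log2(64)) = 7^6 = 117649 multiplications
Difference: 59319 - 117649 = -58330 (Strassen uses MORE here due to padding overhead — for small or just-over-power-of-2 n, padding can outweigh the per-level savings)

Standard: 59319 multiplications (39^3). Strassen: 117649 multiplications (7^6, after padding to 64x64). Strassen reduces 8 recursive multiplications to 7 at each level.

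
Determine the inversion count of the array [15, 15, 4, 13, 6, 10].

Finding inversions in [15, 15, 4, 13, 6, 10]:

(0, 2): arr[0]=15 > arr[2]=4
(0, 3): arr[0]=15 > arr[3]=13
(0, 4): arr[0]=15 > arr[4]=6
(0, 5): arr[0]=15 > arr[5]=10
(1, 2): arr[1]=15 > arr[2]=4
(1, 3): arr[1]=15 > arr[3]=13
(1, 4): arr[1]=15 > arr[4]=6
(1, 5): arr[1]=15 > arr[5]=10
(3, 4): arr[3]=13 > arr[4]=6
(3, 5): arr[3]=13 > arr[5]=10

Total inversions: 10

The array has 10 inversion(s): (0,2), (0,3), (0,4), (0,5), (1,2), (1,3), (1,4), (1,5), (3,4), (3,5). Each pair (i,j) satisfies i < j and arr[i] > arr[j].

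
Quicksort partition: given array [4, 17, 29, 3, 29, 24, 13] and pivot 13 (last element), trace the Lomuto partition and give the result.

Lomuto partition with pivot = 13:

Initial array: [4, 17, 29, 3, 29, 24, 13]

arr[0]=4 <= 13: swap with position 0, array becomes [4, 17, 29, 3, 29, 24, 13]
arr[1]=17 > 13: no swap
arr[2]=29 > 13: no swap
arr[3]=3 <= 13: swap with position 1, array becomes [4, 3, 29, 17, 29, 24, 13]
arr[4]=29 > 13: no swap
arr[5]=24 > 13: no swap

Place pivot at position 2: [4, 3, 13, 17, 29, 24, 29]
Pivot position: 2

After partitioning with pivot 13, the array becomes [4, 3, 13, 17, 29, 24, 29]. The pivot is placed at index 2. All elements to the left of the pivot are <= 13, and all elements to the right are > 13.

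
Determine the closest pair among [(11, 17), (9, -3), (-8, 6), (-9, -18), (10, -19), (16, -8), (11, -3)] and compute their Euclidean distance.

Computing all pairwise distances among 7 points:

d((11, 17), (9, -3)) = 20.0998
d((11, 17), (-8, 6)) = 21.9545
d((11, 17), (-9, -18)) = 40.3113
d((11, 17), (10, -19)) = 36.0139
d((11, 17), (16, -8)) = 25.4951
d((11, 17), (11, -3)) = 20.0
d((9, -3), (-8, 6)) = 19.2354
d((9, -3), (-9, -18)) = 23.4307
d((9, -3), (10, -19)) = 16.0312
d((9, -3), (16, -8)) = 8.6023
d((9, -3), (11, -3)) = 2.0 <-- minimum
d((-8, 6), (-9, -18)) = 24.0208
d((-8, 6), (10, -19)) = 30.8058
d((-8, 6), (16, -8)) = 27.7849
d((-8, 6), (11, -3)) = 21.0238
d((-9, -18), (10, -19)) = 19.0263
d((-9, -18), (16, -8)) = 26.9258
d((-9, -18), (11, -3)) = 25.0
d((10, -19), (16, -8)) = 12.53
d((10, -19), (11, -3)) = 16.0312
d((16, -8), (11, -3)) = 7.0711

Closest pair: (9, -3) and (11, -3) with distance 2.0

The closest pair is (9, -3) and (11, -3) with Euclidean distance 2.0. For 7 points, brute-force pairwise comparison is shown above. For large n, the divide-and-conquer algorithm (sort by x, recurse on halves, check the dividing strip) achieves O(n log n).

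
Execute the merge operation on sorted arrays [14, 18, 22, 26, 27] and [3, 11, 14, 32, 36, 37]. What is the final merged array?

Merging process:

Compare 14 vs 3: take 3 from right. Merged: [3]
Compare 14 vs 11: take 11 from right. Merged: [3, 11]
Compare 14 vs 14: take 14 from left. Merged: [3, 11, 14]
Compare 18 vs 14: take 14 from right. Merged: [3, 11, 14, 14]
Compare 18 vs 32: take 18 from left. Merged: [3, 11, 14, 14, 18]
Compare 22 vs 32: take 22 from left. Merged: [3, 11, 14, 14, 18, 22]
Compare 26 vs 32: take 26 from left. Merged: [3, 11, 14, 14, 18, 22, 26]
Compare 27 vs 32: take 27 from left. Merged: [3, 11, 14, 14, 18, 22, 26, 27]
Append remaining from right: [32, 36, 37]. Merged: [3, 11, 14, 14, 18, 22, 26, 27, 32, 36, 37]

Final merged array: [3, 11, 14, 14, 18, 22, 26, 27, 32, 36, 37]
Total comparisons: 8

The merged array is [3, 11, 14, 14, 18, 22, 26, 27, 32, 36, 37], requiring 8 comparisons. The merge step runs in O(n) time where n is the total number of elements.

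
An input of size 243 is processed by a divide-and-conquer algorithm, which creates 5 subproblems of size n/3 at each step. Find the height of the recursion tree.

For divide and conquer with division factor 3:

Problem sizes at each level:
Level 0: 243
Level 1: 81
Level 2: 27
Level 3: 9
Level 4: 3
Level 5: 1

The root is level 0 and the size-1 base case is level 5 (the tree spans levels 0 through 5, i.e. 6 levels counting the root), so the depth is the number of divisions: log_3(243) = 5

The recursion tree depth is log_3(243) = 5. At each level, the problem size is divided by 3, so it takes 5 divisions to reduce to a base case of size 1. The algorithm makes 5 recursive calls at each level.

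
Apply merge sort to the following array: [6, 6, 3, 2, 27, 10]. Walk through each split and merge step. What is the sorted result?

Merge sort trace:

Split: [6, 6, 3, 2, 27, 10] -> [6, 6, 3] and [2, 27, 10]
  Split: [6, 6, 3] -> [6] and [6, 3]
    Split: [6, 3] -> [6] and [3]
    Merge: [6] + [3] -> [3, 6]
  Merge: [6] + [3, 6] -> [3, 6, 6]
  Split: [2, 27, 10] -> [2] and [27, 10]
    Split: [27, 10] -> [27] and [10]
    Merge: [27] + [10] -> [10, 27]
  Merge: [2] + [10, 27] -> [2, 10, 27]
Merge: [3, 6, 6] + [2, 10, 27] -> [2, 3, 6, 6, 10, 27]

Final sorted array: [2, 3, 6, 6, 10, 27]

The merge sort proceeds by recursively splitting the array and merging sorted halves.
After all merges, the sorted array is [2, 3, 6, 6, 10, 27].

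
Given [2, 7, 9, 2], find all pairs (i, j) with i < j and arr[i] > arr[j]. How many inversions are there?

Finding inversions in [2, 7, 9, 2]:

(1, 3): arr[1]=7 > arr[3]=2
(2, 3): arr[2]=9 > arr[3]=2

Total inversions: 2

The array has 2 inversion(s): (1,3), (2,3). Each pair (i,j) satisfies i < j and arr[i] > arr[j].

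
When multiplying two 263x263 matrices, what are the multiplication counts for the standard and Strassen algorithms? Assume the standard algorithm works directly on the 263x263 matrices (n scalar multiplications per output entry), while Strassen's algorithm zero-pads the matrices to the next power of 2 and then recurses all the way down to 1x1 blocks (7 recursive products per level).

Matrix multiplication for 263x263 matrices:

Strassen's algorithm requires power-of-2 dimensions. Pad 263x263 to 512x512 (next power of 2).

Standard algorithm: 263^3 = 18191447 multiplications
Strassen's algorithm: 7^(log2(512)) = 7^9 = 40353607 multiplications
Difference: 18191447 - 40353607 = -22162160 (Strassen uses MORE here due to padding overhead — for small or just-over-power-of-2 n, padding can outweigh the per-level savings)

Standard: 18191447 multiplications (263^3). Strassen: 40353607 multiplications (7^9, after padding to 512x512). Strassen reduces 8 recursive multiplications to 7 at each level.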